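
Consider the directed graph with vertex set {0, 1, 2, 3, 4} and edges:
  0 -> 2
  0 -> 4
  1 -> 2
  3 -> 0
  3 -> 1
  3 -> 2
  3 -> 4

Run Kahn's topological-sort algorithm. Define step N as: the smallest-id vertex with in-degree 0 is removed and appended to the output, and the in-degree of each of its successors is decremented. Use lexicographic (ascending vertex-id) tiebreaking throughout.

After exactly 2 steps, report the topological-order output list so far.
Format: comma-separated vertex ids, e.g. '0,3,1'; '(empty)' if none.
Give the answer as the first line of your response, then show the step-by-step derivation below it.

3,0

step 1: output 3; order=[3]; indeg=(0,0,2,0,1)
step 2: output 0; order=[3,0]; indeg=(0,0,1,0,0)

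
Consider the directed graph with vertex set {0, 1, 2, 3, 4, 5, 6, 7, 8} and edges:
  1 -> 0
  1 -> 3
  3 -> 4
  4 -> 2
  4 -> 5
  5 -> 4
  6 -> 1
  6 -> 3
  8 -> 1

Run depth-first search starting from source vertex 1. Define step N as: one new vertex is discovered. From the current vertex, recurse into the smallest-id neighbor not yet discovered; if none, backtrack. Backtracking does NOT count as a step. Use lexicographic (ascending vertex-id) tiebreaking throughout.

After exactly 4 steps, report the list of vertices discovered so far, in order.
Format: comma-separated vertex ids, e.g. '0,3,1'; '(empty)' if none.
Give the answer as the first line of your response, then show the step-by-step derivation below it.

1,0,3,4

step 1: discover 1; path=1; order=1
step 2: discover 0; path=1>0; order=1,0
step 3: discover 3; path=1>3; order=1,0,3
step 4: discover 4; path=1>3>4; order=1,0,3,4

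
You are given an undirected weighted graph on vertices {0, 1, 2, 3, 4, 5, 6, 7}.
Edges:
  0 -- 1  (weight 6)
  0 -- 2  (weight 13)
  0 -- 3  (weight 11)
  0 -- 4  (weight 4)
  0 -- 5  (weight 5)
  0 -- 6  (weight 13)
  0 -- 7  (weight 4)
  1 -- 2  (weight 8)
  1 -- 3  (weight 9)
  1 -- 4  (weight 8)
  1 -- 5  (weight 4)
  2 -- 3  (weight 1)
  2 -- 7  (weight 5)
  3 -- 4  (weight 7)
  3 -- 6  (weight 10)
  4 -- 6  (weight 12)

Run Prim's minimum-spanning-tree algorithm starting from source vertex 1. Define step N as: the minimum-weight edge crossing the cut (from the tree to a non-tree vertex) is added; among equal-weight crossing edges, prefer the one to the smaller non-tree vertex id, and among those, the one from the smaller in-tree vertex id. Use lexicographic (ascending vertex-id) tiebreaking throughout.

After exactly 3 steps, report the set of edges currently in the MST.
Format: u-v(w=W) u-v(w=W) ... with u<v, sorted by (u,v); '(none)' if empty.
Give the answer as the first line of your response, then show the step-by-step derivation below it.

0-4(w=4) 0-5(w=5) 1-5(w=4)

step 1: add edge 1-5 (w=4); MST = {1-5(w=4)}
step 2: add edge 0-5 (w=5); MST = {0-5(w=5) 1-5(w=4)}
step 3: add edge 0-4 (w=4); MST = {0-4(w=4) 0-5(w=5) 1-5(w=4)}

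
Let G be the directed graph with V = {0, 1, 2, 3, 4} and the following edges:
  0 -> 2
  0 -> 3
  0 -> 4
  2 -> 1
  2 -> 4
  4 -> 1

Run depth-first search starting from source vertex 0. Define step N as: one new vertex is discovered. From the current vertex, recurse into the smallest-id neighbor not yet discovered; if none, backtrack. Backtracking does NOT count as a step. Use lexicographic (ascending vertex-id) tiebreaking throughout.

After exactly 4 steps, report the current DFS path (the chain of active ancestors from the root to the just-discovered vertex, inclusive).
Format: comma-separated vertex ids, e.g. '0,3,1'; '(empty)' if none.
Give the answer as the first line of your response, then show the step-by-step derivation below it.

0,2,4

step 1: discover 0; path=0; order=0
step 2: discover 2; path=0>2; order=0,2
step 3: discover 1; path=0>2>1; order=0,2,1
step 4: discover 4; path=0>2>4; order=0,2,1,4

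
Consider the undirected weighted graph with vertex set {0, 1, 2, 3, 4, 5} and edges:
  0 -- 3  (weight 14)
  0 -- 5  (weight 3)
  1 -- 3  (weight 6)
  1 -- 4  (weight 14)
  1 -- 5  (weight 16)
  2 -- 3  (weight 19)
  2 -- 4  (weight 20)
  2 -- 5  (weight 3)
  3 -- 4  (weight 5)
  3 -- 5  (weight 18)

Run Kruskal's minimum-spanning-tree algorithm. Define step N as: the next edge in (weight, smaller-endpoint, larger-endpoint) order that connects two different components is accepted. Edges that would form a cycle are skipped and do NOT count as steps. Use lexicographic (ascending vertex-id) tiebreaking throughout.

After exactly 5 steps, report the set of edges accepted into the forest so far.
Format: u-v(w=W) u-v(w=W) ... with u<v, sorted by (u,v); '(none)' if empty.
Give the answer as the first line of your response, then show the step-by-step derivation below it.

0-3(w=14) 0-5(w=3) 1-3(w=6) 2-5(w=3) 3-4(w=5)

step 1: add edge 0-5 (w=3); MST = {0-5(w=3)}
step 2: add edge 2-5 (w=3); MST = {0-5(w=3) 2-5(w=3)}
step 3: add edge 3-4 (w=5); MST = {0-5(w=3) 2-5(w=3) 3-4(w=5)}
step 4: add edge 1-3 (w=6); MST = {0-5(w=3) 1-3(w=6) 2-5(w=3) 3-4(w=5)}
step 5: add edge 0-3 (w=14); MST = {0-3(w=14) 0-5(w=3) 1-3(w=6) 2-5(w=3) 3-4(w=5)}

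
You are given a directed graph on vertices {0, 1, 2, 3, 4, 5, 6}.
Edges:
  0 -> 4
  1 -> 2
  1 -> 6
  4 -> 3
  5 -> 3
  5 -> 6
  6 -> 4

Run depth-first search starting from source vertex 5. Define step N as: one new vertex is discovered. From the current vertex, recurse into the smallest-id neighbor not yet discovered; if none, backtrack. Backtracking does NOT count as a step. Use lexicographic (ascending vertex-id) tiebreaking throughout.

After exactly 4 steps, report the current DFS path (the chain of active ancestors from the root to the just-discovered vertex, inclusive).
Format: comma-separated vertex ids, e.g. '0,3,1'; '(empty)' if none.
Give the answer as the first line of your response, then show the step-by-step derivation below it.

5,6,4

step 1: discover 5; path=5; order=5
step 2: discover 3; path=5>3; order=5,3
step 3: discover 6; path=5>6; order=5,3,6
step 4: discover 4; path=5>6>4; order=5,3,6,4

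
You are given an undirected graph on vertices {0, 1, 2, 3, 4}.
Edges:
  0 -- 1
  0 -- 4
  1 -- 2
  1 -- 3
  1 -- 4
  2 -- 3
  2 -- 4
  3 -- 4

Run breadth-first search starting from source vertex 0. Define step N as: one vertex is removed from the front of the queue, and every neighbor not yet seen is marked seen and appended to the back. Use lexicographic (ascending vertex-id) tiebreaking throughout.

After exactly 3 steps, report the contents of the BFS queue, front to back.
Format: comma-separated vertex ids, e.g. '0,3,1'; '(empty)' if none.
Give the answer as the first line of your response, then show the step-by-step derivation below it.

2,3

step 1: dequeue 0; queue=[1,4]; order=0
step 2: dequeue 1; queue=[4,2,3]; order=0,1
step 3: dequeue 4; queue=[2,3]; order=0,1,4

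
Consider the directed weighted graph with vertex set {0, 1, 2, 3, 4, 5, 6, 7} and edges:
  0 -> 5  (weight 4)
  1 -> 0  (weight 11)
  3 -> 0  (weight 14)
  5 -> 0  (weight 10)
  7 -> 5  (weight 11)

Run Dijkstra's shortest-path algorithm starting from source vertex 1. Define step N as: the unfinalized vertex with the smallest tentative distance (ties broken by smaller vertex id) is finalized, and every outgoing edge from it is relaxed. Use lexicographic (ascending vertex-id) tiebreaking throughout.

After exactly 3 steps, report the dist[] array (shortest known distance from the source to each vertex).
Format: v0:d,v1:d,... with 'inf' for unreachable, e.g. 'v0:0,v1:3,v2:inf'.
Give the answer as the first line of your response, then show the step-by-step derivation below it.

v0:11,v1:0,v2:inf,v3:inf,v4:inf,v5:15,v6:inf,v7:inf

step 1: dist = v0:11,v1:0,v2:inf,v3:inf,v4:inf,v5:inf,v6:inf,v7:inf
step 2: dist = v0:11,v1:0,v2:inf,v3:inf,v4:inf,v5:15,v6:inf,v7:inf
step 3: dist = v0:11,v1:0,v2:inf,v3:inf,v4:inf,v5:15,v6:inf,v7:inf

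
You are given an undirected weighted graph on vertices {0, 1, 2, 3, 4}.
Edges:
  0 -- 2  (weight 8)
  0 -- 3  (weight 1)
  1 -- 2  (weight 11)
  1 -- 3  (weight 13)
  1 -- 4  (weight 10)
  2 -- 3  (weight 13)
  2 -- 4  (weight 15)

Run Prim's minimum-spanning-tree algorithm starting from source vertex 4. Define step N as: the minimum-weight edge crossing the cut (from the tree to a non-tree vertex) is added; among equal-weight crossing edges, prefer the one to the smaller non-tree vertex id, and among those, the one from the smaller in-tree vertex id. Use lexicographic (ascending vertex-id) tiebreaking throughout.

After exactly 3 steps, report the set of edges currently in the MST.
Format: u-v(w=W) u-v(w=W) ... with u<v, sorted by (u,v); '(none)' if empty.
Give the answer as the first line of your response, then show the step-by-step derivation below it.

0-2(w=8) 1-2(w=11) 1-4(w=10)

step 1: add edge 1-4 (w=10); MST = {1-4(w=10)}
step 2: add edge 1-2 (w=11); MST = {1-2(w=11) 1-4(w=10)}
step 3: add edge 0-2 (w=8); MST = {0-2(w=8) 1-2(w=11) 1-4(w=10)}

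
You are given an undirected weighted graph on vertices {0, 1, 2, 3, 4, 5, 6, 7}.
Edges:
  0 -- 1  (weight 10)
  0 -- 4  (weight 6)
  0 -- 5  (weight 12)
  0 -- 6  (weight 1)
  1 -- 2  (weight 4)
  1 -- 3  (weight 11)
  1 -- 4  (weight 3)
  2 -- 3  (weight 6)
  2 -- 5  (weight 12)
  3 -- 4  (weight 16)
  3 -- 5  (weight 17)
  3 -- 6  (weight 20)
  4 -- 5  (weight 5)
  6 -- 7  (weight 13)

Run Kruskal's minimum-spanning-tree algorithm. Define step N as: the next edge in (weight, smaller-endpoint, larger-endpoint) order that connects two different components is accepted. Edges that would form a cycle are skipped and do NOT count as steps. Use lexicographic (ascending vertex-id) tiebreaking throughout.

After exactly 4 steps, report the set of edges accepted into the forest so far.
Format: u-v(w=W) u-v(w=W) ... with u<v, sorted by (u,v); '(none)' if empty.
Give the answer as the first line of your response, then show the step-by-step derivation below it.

0-6(w=1) 1-2(w=4) 1-4(w=3) 4-5(w=5)

step 1: add edge 0-6 (w=1); MST = {0-6(w=1)}
step 2: add edge 1-4 (w=3); MST = {0-6(w=1) 1-4(w=3)}
step 3: add edge 1-2 (w=4); MST = {0-6(w=1) 1-2(w=4) 1-4(w=3)}
step 4: add edge 4-5 (w=5); MST = {0-6(w=1) 1-2(w=4) 1-4(w=3) 4-5(w=5)}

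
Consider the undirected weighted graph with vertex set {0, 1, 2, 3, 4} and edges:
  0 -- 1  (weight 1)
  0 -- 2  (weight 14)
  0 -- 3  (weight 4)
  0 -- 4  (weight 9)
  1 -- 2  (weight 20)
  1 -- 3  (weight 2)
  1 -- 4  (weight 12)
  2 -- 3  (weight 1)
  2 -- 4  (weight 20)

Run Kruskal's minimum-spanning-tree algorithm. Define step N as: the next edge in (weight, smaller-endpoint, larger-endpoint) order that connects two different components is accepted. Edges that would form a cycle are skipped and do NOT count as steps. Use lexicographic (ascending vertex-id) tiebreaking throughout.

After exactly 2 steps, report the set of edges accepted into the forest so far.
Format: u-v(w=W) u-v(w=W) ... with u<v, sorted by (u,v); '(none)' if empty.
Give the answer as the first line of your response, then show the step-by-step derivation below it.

0-1(w=1) 2-3(w=1)

step 1: add edge 0-1 (w=1); MST = {0-1(w=1)}
step 2: add edge 2-3 (w=1); MST = {0-1(w=1) 2-3(w=1)}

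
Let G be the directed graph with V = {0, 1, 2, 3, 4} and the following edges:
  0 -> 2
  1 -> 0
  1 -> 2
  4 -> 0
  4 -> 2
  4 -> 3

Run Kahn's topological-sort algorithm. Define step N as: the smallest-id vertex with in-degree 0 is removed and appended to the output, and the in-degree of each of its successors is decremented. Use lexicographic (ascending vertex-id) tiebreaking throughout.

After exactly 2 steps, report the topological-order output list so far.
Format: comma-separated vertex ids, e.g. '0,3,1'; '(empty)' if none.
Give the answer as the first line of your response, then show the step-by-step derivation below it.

1,4

step 1: output 1; order=[1]; indeg=(1,0,2,1,0)
step 2: output 4; order=[1,4]; indeg=(0,0,1,0,0)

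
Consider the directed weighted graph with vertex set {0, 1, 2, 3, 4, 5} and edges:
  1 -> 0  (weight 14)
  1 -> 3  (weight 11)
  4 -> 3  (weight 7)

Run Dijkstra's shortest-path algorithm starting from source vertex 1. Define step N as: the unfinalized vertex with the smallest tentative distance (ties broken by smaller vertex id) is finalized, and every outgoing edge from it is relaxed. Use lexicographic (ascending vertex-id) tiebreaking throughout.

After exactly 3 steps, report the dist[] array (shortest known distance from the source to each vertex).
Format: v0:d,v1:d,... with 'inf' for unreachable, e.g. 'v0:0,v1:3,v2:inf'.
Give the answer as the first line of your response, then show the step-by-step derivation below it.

v0:14,v1:0,v2:inf,v3:11,v4:inf,v5:inf

step 1: dist = v0:14,v1:0,v2:inf,v3:11,v4:inf,v5:inf
step 2: dist = v0:14,v1:0,v2:inf,v3:11,v4:inf,v5:inf
step 3: dist = v0:14,v1:0,v2:inf,v3:11,v4:inf,v5:inf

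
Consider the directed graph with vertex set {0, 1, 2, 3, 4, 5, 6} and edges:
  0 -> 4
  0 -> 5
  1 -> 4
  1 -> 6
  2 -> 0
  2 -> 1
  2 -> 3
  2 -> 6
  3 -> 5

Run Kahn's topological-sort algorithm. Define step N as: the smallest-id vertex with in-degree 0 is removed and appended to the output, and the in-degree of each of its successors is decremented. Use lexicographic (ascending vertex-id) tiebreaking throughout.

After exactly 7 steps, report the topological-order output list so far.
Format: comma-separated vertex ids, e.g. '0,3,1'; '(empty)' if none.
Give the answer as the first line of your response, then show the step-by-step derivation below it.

2,0,1,3,4,5,6

step 1: output 2; order=[2]; indeg=(0,0,0,0,2,2,1)
step 2: output 0; order=[2,0]; indeg=(0,0,0,0,1,1,1)
step 3: output 1; order=[2,0,1]; indeg=(0,0,0,0,0,1,0)
step 4: output 3; order=[2,0,1,3]; indeg=(0,0,0,0,0,0,0)
step 5: output 4; order=[2,0,1,3,4]; indeg=(0,0,0,0,0,0,0)
step 6: output 5; order=[2,0,1,3,4,5]; indeg=(0,0,0,0,0,0,0)
step 7: output 6; order=[2,0,1,3,4,5,6]; indeg=(0,0,0,0,0,0,0)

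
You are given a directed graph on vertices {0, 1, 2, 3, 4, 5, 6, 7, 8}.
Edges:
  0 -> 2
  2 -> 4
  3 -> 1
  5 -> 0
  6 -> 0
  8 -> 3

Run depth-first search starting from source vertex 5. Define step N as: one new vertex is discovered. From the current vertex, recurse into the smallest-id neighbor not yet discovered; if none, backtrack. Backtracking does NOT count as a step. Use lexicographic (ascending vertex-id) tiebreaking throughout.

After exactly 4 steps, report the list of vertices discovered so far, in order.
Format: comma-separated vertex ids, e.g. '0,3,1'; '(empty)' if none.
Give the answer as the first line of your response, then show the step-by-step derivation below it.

5,0,2,4

step 1: discover 5; path=5; order=5
step 2: discover 0; path=5>0; order=5,0
step 3: discover 2; path=5>0>2; order=5,0,2
step 4: discover 4; path=5>0>2>4; order=5,0,2,4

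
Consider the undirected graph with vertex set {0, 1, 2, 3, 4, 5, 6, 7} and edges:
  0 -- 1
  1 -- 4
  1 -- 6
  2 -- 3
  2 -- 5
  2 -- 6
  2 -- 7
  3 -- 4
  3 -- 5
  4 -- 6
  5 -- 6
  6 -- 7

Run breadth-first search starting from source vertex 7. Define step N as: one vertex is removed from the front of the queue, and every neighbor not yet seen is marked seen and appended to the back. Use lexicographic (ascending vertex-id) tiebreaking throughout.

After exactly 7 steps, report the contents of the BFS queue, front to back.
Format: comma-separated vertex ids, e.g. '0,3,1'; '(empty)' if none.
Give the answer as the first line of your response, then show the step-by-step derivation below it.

0

step 1: dequeue 7; queue=[2,6]; order=7
step 2: dequeue 2; queue=[6,3,5]; order=7,2
step 3: dequeue 6; queue=[3,5,1,4]; order=7,2,6
step 4: dequeue 3; queue=[5,1,4]; order=7,2,6,3
step 5: dequeue 5; queue=[1,4]; order=7,2,6,3,5
step 6: dequeue 1; queue=[4,0]; order=7,2,6,3,5,1
step 7: dequeue 4; queue=[0]; order=7,2,6,3,5,1,4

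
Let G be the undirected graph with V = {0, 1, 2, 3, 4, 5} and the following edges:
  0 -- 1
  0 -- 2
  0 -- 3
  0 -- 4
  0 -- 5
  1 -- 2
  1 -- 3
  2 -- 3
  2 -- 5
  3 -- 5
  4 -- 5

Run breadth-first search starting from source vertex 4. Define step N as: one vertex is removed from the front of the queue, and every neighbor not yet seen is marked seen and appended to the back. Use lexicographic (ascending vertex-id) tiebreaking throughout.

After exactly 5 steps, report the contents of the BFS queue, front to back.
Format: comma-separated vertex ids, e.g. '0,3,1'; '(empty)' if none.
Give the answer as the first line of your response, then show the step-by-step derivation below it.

3

step 1: dequeue 4; queue=[0,5]; order=4
step 2: dequeue 0; queue=[5,1,2,3]; order=4,0
step 3: dequeue 5; queue=[1,2,3]; order=4,0,5
step 4: dequeue 1; queue=[2,3]; order=4,0,5,1
step 5: dequeue 2; queue=[3]; order=4,0,5,1,2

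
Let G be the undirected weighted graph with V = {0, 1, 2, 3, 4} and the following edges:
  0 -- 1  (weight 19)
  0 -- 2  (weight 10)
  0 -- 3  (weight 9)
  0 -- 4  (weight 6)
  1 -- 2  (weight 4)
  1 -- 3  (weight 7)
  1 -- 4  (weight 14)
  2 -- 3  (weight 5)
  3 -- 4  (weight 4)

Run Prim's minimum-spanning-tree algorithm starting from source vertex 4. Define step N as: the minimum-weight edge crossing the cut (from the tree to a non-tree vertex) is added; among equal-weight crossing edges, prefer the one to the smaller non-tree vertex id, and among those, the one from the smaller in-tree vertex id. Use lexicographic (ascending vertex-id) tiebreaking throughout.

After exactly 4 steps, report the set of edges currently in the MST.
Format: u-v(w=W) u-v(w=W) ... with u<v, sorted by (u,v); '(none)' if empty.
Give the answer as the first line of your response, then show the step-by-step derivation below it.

0-4(w=6) 1-2(w=4) 2-3(w=5) 3-4(w=4)

step 1: add edge 3-4 (w=4); MST = {3-4(w=4)}
step 2: add edge 2-3 (w=5); MST = {2-3(w=5) 3-4(w=4)}
step 3: add edge 1-2 (w=4); MST = {1-2(w=4) 2-3(w=5) 3-4(w=4)}
step 4: add edge 0-4 (w=6); MST = {0-4(w=6) 1-2(w=4) 2-3(w=5) 3-4(w=4)}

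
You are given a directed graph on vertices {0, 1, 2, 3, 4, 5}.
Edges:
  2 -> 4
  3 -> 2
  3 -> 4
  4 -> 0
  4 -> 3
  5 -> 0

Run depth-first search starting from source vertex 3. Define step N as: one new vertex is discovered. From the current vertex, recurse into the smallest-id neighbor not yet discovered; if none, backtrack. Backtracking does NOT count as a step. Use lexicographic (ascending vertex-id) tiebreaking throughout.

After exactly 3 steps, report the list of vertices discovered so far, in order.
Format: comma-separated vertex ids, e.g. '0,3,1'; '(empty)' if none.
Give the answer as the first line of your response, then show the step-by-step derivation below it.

3,2,4

step 1: discover 3; path=3; order=3
step 2: discover 2; path=3>2; order=3,2
step 3: discover 4; path=3>2>4; order=3,2,4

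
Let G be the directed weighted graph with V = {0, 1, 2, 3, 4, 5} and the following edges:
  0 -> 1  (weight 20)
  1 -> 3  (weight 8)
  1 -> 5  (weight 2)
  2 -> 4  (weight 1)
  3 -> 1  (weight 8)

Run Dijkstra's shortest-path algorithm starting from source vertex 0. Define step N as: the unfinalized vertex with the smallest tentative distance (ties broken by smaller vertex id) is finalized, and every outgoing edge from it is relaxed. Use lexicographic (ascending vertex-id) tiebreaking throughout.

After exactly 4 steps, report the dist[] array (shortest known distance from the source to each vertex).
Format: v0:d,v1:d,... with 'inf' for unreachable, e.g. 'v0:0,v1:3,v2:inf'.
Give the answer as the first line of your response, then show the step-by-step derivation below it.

v0:0,v1:20,v2:inf,v3:28,v4:inf,v5:22

step 1: dist = v0:0,v1:20,v2:inf,v3:inf,v4:inf,v5:inf
step 2: dist = v0:0,v1:20,v2:inf,v3:28,v4:inf,v5:22
step 3: dist = v0:0,v1:20,v2:inf,v3:28,v4:inf,v5:22
step 4: dist = v0:0,v1:20,v2:inf,v3:28,v4:inf,v5:22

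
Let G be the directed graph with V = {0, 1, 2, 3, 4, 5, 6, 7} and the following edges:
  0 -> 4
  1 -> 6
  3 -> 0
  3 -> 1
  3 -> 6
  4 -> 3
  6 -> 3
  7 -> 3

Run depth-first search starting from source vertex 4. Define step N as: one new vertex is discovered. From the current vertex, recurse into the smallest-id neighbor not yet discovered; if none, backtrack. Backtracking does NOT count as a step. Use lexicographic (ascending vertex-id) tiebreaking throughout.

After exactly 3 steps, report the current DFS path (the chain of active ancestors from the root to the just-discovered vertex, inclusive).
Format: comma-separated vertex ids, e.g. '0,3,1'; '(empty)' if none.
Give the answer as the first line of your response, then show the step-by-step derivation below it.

4,3,0

step 1: discover 4; path=4; order=4
step 2: discover 3; path=4>3; order=4,3
step 3: discover 0; path=4>3>0; order=4,3,0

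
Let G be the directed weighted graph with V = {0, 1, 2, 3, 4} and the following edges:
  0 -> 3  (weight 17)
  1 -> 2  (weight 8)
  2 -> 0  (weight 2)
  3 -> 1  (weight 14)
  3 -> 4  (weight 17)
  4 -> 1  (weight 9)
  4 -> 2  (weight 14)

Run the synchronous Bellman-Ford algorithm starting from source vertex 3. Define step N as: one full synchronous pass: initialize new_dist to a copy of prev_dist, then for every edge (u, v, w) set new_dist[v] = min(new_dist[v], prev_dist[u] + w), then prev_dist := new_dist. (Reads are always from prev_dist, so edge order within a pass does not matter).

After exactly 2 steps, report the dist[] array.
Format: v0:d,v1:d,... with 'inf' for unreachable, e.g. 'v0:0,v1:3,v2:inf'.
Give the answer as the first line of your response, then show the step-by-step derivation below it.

v0:inf,v1:14,v2:22,v3:0,v4:17

step 1: dist = v0:inf,v1:14,v2:inf,v3:0,v4:17
step 2: dist = v0:inf,v1:14,v2:22,v3:0,v4:17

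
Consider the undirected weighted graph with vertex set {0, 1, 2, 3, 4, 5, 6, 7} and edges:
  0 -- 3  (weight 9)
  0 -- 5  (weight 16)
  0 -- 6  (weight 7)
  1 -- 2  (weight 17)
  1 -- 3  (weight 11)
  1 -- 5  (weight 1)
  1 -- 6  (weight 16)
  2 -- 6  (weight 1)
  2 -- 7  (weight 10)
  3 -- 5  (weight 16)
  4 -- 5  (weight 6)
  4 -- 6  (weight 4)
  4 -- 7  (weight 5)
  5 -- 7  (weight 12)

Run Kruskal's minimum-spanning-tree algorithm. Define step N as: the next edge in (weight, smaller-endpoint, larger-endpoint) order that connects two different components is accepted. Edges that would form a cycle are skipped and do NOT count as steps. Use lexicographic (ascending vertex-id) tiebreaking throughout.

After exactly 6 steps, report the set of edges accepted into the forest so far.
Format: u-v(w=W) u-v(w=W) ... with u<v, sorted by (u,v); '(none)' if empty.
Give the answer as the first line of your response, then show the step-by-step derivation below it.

0-6(w=7) 1-5(w=1) 2-6(w=1) 4-5(w=6) 4-6(w=4) 4-7(w=5)

step 1: add edge 1-5 (w=1); MST = {1-5(w=1)}
step 2: add edge 2-6 (w=1); MST = {1-5(w=1) 2-6(w=1)}
step 3: add edge 4-6 (w=4); MST = {1-5(w=1) 2-6(w=1) 4-6(w=4)}
step 4: add edge 4-7 (w=5); MST = {1-5(w=1) 2-6(w=1) 4-6(w=4) 4-7(w=5)}
step 5: add edge 4-5 (w=6); MST = {1-5(w=1) 2-6(w=1) 4-5(w=6) 4-6(w=4) 4-7(w=5)}
step 6: add edge 0-6 (w=7); MST = {0-6(w=7) 1-5(w=1) 2-6(w=1) 4-5(w=6) 4-6(w=4) 4-7(w=5)}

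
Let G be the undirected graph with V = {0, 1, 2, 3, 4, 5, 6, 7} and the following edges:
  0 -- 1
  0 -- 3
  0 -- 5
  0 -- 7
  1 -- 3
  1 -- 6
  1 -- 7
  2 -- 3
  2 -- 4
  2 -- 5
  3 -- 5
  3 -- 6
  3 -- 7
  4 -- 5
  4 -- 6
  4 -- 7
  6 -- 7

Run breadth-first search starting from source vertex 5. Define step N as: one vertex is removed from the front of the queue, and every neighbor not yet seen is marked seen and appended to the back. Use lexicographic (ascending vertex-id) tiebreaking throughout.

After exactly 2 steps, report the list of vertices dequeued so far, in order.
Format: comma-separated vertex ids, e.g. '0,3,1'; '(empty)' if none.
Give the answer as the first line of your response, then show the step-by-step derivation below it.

5,0

step 1: dequeue 5; queue=[0,2,3,4]; order=5
step 2: dequeue 0; queue=[2,3,4,1,7]; order=5,0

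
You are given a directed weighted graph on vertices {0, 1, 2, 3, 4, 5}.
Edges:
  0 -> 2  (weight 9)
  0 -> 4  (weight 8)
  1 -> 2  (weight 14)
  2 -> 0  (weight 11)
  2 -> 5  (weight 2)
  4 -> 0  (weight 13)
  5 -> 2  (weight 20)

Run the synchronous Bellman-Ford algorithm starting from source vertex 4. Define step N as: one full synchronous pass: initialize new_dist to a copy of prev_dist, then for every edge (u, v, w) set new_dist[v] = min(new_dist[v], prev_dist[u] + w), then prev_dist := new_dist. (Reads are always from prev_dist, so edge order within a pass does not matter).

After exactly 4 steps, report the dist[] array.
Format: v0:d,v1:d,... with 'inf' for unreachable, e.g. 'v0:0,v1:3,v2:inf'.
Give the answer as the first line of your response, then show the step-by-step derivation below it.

v0:13,v1:inf,v2:22,v3:inf,v4:0,v5:24

step 1: dist = v0:13,v1:inf,v2:inf,v3:inf,v4:0,v5:inf
step 2: dist = v0:13,v1:inf,v2:22,v3:inf,v4:0,v5:inf
step 3: dist = v0:13,v1:inf,v2:22,v3:inf,v4:0,v5:24
step 4: dist = v0:13,v1:inf,v2:22,v3:inf,v4:0,v5:24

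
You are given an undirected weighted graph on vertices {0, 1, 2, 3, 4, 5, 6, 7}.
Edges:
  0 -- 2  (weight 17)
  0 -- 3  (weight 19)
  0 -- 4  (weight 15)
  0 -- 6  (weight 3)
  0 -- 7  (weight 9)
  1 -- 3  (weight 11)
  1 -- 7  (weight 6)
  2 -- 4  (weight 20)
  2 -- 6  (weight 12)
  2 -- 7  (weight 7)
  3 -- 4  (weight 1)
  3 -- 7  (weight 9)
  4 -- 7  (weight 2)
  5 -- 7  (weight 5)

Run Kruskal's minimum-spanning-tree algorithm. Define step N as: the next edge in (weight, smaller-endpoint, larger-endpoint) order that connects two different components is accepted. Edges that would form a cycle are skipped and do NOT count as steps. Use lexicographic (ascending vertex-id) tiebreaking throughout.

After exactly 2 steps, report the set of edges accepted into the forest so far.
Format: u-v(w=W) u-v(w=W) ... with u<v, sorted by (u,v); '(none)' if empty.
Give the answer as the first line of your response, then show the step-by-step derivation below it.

3-4(w=1) 4-7(w=2)

step 1: add edge 3-4 (w=1); MST = {3-4(w=1)}
step 2: add edge 4-7 (w=2); MST = {3-4(w=1) 4-7(w=2)}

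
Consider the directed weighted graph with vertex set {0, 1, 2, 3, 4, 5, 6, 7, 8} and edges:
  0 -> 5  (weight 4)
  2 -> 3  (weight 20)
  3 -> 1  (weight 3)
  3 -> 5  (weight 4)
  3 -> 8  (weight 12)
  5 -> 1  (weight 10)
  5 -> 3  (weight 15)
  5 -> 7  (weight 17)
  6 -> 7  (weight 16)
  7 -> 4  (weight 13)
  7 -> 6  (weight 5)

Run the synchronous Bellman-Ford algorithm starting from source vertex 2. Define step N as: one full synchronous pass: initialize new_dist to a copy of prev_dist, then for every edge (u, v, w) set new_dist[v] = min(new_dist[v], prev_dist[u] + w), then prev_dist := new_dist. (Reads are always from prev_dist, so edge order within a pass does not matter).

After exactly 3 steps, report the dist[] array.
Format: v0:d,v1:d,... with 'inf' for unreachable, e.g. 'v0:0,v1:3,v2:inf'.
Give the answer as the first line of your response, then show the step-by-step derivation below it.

v0:inf,v1:23,v2:0,v3:20,v4:inf,v5:24,v6:inf,v7:41,v8:32

step 1: dist = v0:inf,v1:inf,v2:0,v3:20,v4:inf,v5:inf,v6:inf,v7:inf,v8:inf
step 2: dist = v0:inf,v1:23,v2:0,v3:20,v4:inf,v5:24,v6:inf,v7:inf,v8:32
step 3: dist = v0:inf,v1:23,v2:0,v3:20,v4:inf,v5:24,v6:inf,v7:41,v8:32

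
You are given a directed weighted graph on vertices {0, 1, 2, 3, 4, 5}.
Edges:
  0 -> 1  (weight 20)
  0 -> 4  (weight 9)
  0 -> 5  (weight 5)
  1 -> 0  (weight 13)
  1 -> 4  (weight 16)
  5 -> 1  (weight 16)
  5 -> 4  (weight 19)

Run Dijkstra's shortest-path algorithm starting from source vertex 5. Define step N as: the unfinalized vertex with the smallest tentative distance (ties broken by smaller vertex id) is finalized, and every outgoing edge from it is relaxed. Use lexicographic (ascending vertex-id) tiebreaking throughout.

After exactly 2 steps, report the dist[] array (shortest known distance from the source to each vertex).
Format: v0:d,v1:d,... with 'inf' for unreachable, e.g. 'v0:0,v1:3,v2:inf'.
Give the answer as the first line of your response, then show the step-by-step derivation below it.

v0:29,v1:16,v2:inf,v3:inf,v4:19,v5:0

step 1: dist = v0:inf,v1:16,v2:inf,v3:inf,v4:19,v5:0
step 2: dist = v0:29,v1:16,v2:inf,v3:inf,v4:19,v5:0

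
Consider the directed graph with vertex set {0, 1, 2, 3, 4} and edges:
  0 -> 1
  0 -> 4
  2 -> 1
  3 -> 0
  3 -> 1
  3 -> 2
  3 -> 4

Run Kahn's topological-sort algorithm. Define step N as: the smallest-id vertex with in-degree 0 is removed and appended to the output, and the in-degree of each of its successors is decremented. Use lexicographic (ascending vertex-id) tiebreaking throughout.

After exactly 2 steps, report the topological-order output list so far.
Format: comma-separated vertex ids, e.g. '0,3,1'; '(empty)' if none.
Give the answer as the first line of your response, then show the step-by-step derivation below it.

3,0

step 1: output 3; order=[3]; indeg=(0,2,0,0,1)
step 2: output 0; order=[3,0]; indeg=(0,1,0,0,0)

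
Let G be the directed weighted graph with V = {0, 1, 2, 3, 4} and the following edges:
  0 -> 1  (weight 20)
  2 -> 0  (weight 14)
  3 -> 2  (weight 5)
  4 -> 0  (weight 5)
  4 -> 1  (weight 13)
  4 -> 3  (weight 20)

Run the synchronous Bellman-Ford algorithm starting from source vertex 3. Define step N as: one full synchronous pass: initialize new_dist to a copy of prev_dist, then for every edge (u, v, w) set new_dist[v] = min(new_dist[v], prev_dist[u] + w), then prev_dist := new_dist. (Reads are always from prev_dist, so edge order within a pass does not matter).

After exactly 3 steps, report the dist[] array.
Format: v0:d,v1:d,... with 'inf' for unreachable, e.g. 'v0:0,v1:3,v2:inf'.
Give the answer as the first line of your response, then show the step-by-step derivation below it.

v0:19,v1:39,v2:5,v3:0,v4:inf

step 1: dist = v0:inf,v1:inf,v2:5,v3:0,v4:inf
step 2: dist = v0:19,v1:inf,v2:5,v3:0,v4:inf
step 3: dist = v0:19,v1:39,v2:5,v3:0,v4:inf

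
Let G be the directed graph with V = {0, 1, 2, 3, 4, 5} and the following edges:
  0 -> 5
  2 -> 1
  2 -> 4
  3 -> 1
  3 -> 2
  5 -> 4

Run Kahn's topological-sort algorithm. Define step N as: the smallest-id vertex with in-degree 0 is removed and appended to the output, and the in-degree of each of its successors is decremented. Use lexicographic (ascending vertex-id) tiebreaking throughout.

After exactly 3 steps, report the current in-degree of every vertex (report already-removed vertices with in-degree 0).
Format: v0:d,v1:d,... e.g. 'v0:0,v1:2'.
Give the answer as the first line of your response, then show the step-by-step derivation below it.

v0:0,v1:0,v2:0,v3:0,v4:1,v5:0

step 1: output 0; order=[0]; indeg=(0,2,1,0,2,0)
step 2: output 3; order=[0,3]; indeg=(0,1,0,0,2,0)
step 3: output 2; order=[0,3,2]; indeg=(0,0,0,0,1,0)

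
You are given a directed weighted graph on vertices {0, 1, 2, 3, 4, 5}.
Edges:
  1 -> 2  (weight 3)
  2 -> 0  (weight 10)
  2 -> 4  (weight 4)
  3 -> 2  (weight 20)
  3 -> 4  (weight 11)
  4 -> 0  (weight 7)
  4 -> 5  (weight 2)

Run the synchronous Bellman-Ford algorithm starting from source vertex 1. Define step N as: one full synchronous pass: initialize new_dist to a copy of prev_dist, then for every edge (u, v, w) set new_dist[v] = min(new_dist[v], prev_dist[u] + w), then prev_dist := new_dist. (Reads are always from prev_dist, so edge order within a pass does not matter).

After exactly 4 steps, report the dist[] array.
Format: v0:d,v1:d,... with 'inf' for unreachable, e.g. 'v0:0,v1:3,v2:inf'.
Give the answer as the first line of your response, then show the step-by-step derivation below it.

v0:13,v1:0,v2:3,v3:inf,v4:7,v5:9

step 1: dist = v0:inf,v1:0,v2:3,v3:inf,v4:inf,v5:inf
step 2: dist = v0:13,v1:0,v2:3,v3:inf,v4:7,v5:inf
step 3: dist = v0:13,v1:0,v2:3,v3:inf,v4:7,v5:9
step 4: dist = v0:13,v1:0,v2:3,v3:inf,v4:7,v5:9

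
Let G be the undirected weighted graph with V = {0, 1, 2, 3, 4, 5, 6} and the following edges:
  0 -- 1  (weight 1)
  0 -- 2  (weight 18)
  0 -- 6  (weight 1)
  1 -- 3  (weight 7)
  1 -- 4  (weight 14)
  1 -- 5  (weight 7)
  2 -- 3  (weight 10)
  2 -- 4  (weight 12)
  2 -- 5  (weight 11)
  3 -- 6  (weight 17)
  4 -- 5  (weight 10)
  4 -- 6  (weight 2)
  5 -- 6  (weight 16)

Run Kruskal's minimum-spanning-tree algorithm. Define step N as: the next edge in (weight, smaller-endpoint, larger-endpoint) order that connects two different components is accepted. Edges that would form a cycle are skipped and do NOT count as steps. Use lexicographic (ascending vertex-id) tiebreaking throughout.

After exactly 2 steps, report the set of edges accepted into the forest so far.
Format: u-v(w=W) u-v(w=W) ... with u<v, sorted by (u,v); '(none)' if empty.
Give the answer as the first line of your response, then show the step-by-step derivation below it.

0-1(w=1) 0-6(w=1)

step 1: add edge 0-1 (w=1); MST = {0-1(w=1)}
step 2: add edge 0-6 (w=1); MST = {0-1(w=1) 0-6(w=1)}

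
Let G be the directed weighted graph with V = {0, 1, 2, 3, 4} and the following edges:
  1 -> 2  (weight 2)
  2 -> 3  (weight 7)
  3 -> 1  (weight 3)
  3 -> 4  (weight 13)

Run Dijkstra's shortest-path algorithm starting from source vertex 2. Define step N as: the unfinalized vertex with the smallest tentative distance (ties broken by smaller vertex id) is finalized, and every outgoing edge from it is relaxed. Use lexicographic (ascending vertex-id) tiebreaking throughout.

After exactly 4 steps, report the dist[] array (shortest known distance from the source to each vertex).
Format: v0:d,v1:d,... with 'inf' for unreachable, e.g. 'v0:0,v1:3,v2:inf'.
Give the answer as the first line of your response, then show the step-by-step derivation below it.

v0:inf,v1:10,v2:0,v3:7,v4:20

step 1: dist = v0:inf,v1:inf,v2:0,v3:7,v4:inf
step 2: dist = v0:inf,v1:10,v2:0,v3:7,v4:20
step 3: dist = v0:inf,v1:10,v2:0,v3:7,v4:20
step 4: dist = v0:inf,v1:10,v2:0,v3:7,v4:20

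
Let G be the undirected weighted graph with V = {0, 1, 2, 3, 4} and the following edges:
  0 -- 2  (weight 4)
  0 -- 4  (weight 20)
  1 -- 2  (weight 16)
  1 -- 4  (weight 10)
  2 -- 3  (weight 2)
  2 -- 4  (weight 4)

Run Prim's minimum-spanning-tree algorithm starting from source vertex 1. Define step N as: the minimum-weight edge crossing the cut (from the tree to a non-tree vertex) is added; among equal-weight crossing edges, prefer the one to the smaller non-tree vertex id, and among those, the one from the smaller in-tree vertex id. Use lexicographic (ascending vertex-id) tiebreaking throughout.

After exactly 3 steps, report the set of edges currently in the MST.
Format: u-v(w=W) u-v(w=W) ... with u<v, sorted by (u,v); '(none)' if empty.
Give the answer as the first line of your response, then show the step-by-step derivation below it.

1-4(w=10) 2-3(w=2) 2-4(w=4)

step 1: add edge 1-4 (w=10); MST = {1-4(w=10)}
step 2: add edge 2-4 (w=4); MST = {1-4(w=10) 2-4(w=4)}
step 3: add edge 2-3 (w=2); MST = {1-4(w=10) 2-3(w=2) 2-4(w=4)}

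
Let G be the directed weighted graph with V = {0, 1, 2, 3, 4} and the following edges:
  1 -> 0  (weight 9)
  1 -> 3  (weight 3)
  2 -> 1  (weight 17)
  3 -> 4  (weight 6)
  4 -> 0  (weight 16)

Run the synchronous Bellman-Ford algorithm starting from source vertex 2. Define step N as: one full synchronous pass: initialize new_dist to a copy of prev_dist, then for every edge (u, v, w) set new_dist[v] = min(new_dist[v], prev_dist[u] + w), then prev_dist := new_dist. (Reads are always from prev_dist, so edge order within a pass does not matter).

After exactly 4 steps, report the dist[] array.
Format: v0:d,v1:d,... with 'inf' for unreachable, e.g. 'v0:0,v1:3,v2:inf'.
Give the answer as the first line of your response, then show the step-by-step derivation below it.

v0:26,v1:17,v2:0,v3:20,v4:26

step 1: dist = v0:inf,v1:17,v2:0,v3:inf,v4:inf
step 2: dist = v0:26,v1:17,v2:0,v3:20,v4:inf
step 3: dist = v0:26,v1:17,v2:0,v3:20,v4:26
step 4: dist = v0:26,v1:17,v2:0,v3:20,v4:26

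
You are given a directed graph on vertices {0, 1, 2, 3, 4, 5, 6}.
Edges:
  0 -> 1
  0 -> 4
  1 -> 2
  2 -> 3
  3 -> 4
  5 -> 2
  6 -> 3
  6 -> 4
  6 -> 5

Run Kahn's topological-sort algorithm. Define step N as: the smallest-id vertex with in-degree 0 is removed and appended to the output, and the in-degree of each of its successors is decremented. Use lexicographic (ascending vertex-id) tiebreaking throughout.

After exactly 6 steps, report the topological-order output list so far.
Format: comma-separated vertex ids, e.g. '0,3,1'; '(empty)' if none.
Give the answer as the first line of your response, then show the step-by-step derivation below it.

0,1,6,5,2,3

step 1: output 0; order=[0]; indeg=(0,0,2,2,2,1,0)
step 2: output 1; order=[0,1]; indeg=(0,0,1,2,2,1,0)
step 3: output 6; order=[0,1,6]; indeg=(0,0,1,1,1,0,0)
step 4: output 5; order=[0,1,6,5]; indeg=(0,0,0,1,1,0,0)
step 5: output 2; order=[0,1,6,5,2]; indeg=(0,0,0,0,1,0,0)
step 6: output 3; order=[0,1,6,5,2,3]; indeg=(0,0,0,0,0,0,0)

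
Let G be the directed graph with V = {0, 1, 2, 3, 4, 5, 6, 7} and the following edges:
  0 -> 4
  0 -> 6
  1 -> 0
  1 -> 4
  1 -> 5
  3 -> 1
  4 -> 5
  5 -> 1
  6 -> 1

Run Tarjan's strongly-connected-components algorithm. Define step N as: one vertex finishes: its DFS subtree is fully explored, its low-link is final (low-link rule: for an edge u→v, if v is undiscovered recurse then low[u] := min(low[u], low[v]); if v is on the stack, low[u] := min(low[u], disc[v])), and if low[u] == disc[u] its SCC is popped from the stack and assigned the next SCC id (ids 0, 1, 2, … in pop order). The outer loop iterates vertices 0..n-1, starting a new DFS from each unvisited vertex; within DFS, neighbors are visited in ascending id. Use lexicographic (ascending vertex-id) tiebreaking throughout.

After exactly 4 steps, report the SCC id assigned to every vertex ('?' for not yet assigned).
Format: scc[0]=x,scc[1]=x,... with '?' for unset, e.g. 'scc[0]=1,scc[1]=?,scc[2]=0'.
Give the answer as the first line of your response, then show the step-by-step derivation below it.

scc[0]=?,scc[1]=?,scc[2]=?,scc[3]=?,scc[4]=?,scc[5]=?,scc[6]=?,scc[7]=?

step 1: low=(low[0]=0,low[1]=0,low[2]=?,low[3]=?,low[4]=1,low[5]=2,low[6]=?,low[7]=?); scc=(scc[0]=?,scc[1]=?,scc[2]=?,scc[3]=?,scc[4]=?,scc[5]=?,scc[6]=?,scc[7]=?)
step 2: low=(low[0]=0,low[1]=0,low[2]=?,low[3]=?,low[4]=1,low[5]=0,low[6]=?,low[7]=?); scc=(scc[0]=?,scc[1]=?,scc[2]=?,scc[3]=?,scc[4]=?,scc[5]=?,scc[6]=?,scc[7]=?)
step 3: low=(low[0]=0,low[1]=0,low[2]=?,low[3]=?,low[4]=0,low[5]=0,low[6]=?,low[7]=?); scc=(scc[0]=?,scc[1]=?,scc[2]=?,scc[3]=?,scc[4]=?,scc[5]=?,scc[6]=?,scc[7]=?)
step 4: low=(low[0]=0,low[1]=0,low[2]=?,low[3]=?,low[4]=0,low[5]=0,low[6]=3,low[7]=?); scc=(scc[0]=?,scc[1]=?,scc[2]=?,scc[3]=?,scc[4]=?,scc[5]=?,scc[6]=?,scc[7]=?)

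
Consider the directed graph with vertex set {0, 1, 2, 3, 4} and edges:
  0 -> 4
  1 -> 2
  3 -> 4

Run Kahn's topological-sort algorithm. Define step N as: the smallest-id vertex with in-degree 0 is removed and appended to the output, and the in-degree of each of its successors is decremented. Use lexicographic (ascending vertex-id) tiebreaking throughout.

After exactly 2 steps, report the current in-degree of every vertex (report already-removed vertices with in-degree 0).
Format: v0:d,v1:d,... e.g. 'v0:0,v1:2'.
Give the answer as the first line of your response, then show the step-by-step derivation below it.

v0:0,v1:0,v2:0,v3:0,v4:1

step 1: output 0; order=[0]; indeg=(0,0,1,0,1)
step 2: output 1; order=[0,1]; indeg=(0,0,0,0,1)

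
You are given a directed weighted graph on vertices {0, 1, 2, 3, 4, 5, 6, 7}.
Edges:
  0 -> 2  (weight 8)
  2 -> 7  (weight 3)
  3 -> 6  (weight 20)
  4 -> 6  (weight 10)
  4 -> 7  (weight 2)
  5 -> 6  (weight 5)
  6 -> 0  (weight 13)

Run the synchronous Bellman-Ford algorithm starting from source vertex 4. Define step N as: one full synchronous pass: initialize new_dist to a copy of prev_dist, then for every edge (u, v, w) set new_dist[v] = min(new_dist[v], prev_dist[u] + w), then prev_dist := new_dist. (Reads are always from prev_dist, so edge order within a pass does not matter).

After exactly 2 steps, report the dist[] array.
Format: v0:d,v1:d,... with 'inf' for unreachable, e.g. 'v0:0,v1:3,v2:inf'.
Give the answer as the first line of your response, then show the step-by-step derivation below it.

v0:23,v1:inf,v2:inf,v3:inf,v4:0,v5:inf,v6:10,v7:2

step 1: dist = v0:inf,v1:inf,v2:inf,v3:inf,v4:0,v5:inf,v6:10,v7:2
step 2: dist = v0:23,v1:inf,v2:inf,v3:inf,v4:0,v5:inf,v6:10,v7:2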